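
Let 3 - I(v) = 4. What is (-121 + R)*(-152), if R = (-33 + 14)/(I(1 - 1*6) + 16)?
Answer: 278768/15 ≈ 18585.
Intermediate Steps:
I(v) = -1 (I(v) = 3 - 1*4 = 3 - 4 = -1)
R = -19/15 (R = (-33 + 14)/(-1 + 16) = -19/15 ≈ -1.2667)
(-121 + R)*(-152) = (-121 - 19/15)*(-152) = -1834/15*(-152) = 278768/15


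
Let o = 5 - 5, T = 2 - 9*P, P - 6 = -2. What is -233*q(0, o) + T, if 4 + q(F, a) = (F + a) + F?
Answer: 898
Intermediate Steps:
P = 4 (P = 6 - 2 = 4)
T = -34 (T = 2 - 9*4 = 2 - 36 = -34)
o = 0
q(F, a) = -4 + a + 2*F (q(F, a) = -4 + ((F + a) + F) = -4 + (a + 2*F) = -4 + a + 2*F)
-233*q(0, o) + T = -233*(-4 + 0 + 2*0) - 34 = -233*(-4 + 0 + 0) - 34 = -233*(-4) - 34 = 932 - 34 = 898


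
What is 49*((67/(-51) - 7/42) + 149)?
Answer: 737303/102 ≈ 7228.5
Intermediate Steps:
49*((67/(-51) - 7/42) + 149) = 49*((67*(-1/51) - 7*1/42) + 149) = 49*((-67/51 - ⅙) + 149) = 49*(-151/102 + 149) = 49*(15047/102) = 737303/102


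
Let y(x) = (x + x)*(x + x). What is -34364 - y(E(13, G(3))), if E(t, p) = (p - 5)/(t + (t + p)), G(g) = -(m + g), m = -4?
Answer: -25051420/729 ≈ -34364.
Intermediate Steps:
G(g) = 4 - g (G(g) = -(-4 + g) = 4 - g)
E(t, p) = (-5 + p)/(p + 2*t) (E(t, p) = (-5 + p)/(t + (p + t)) = (-5 + p)/(p + 2*t))
y(x) = 4*x² (y(x) = (2*x)*(2*x) = 4*x²)
-34364 - y(E(13, G(3))) = -34364 - 4*((-5 + (4 - 1*3))/((4 - 1*3) + 2*13))² = -34364 - 4*((-5 + (4 - 3))/((4 - 3) + 26))² = -34364 - 4*((-5 + 1)/(1 + 26))² = -34364 - 4*(-4/27)² = -34364 - 4*16/729 = -34364 - 1*64/729 = -34364 - 64/729 = -25051420/729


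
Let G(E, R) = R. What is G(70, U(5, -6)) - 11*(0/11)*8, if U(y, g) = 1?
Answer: 1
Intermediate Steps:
G(70, U(5, -6)) - 11*(0/11)*8 = 1 - 11*(0/11)*8 = 1 - 11*(0*(1/11))*8 = 1 - 11*0*8 = 1 - 0*8 = 1 - 1*0 = 1 + 0 = 1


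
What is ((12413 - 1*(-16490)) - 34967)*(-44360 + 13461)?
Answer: 187371536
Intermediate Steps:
((12413 - 1*(-16490)) - 34967)*(-44360 + 13461) = ((12413 + 16490) - 34967)*(-30899) = (28903 - 34967)*(-30899) = -6064*(-30899) = 187371536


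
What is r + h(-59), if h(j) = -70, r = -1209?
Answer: -1279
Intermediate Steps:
r + h(-59) = -1209 - 70 = -1279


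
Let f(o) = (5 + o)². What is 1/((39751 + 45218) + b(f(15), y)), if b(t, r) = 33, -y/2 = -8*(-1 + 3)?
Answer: 1/85002 ≈ 1.1764e-5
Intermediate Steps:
y = 32 (y = -(-16)*(-1 + 3) = -(-16)*2 = -2*(-16) = 32)
1/((39751 + 45218) + b(f(15), y)) = 1/((39751 + 45218) + 33) = 1/(84969 + 33) = 1/85002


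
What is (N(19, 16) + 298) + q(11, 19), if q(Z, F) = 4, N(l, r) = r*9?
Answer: 446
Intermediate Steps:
N(l, r) = 9*r
(N(19, 16) + 298) + q(11, 19) = (9*16 + 298) + 4 = (144 + 298) + 4 = 442 + 4 = 446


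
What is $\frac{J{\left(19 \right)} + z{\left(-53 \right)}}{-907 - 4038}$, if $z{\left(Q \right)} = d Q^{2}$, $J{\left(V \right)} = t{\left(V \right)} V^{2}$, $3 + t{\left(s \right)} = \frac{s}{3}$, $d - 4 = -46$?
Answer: $\frac{350324}{14835} \approx 23.615$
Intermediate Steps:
$d = -42$ ($d = 4 - 46 = -42$)
$t{\left(s \right)} = -3 + \frac{s}{3}$
$J{\left(V \right)} = V^{2} \left(-3 + \frac{V}{3}\right)$ ($J{\left(V \right)} = \left(-3 + \frac{V}{3}\right) V^{2} = V^{2} \left(-3 + \frac{V}{3}\right)$)
$z{\left(Q \right)} = - 42 Q^{2}$
$\frac{J{\left(19 \right)} + z{\left(-53 \right)}}{-907 - 4038} = \frac{\frac{19^{2} \left(-9 + 19\right)}{3} - 42 \left(-53\right)^{2}}{-907 - 4038} = \frac{\frac{1}{3} \cdot 361 \cdot 10 - 117978}{-4945} = \left(\frac{3610}{3} - 117978\right) \left(- \frac{1}{4945}\right) = \left(- \frac{350324}{3}\right) \left(- \frac{1}{4945}\right) = \frac{350324}{14835}$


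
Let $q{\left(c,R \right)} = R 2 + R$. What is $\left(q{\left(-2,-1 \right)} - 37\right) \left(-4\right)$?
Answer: $160$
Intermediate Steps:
$q{\left(c,R \right)} = 3 R$ ($q{\left(c,R \right)} = 2 R + R = 3 R$)
$\left(q{\left(-2,-1 \right)} - 37\right) \left(-4\right) = \left(3 \left(-1\right) - 37\right) \left(-4\right) = \left(-3 - 37\right) \left(-4\right) = \left(-40\right) \left(-4\right) = 160$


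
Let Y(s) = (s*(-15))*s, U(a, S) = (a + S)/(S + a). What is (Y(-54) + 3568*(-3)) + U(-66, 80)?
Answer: -54443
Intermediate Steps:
U(a, S) = 1 (U(a, S) = (S + a)/(S + a) = 1)
Y(s) = -15*s**2 (Y(s) = (-15*s)*s = -15*s**2)
(Y(-54) + 3568*(-3)) + U(-66, 80) = (-15*(-54)**2 + 3568*(-3)) + 1 = (-15*2916 - 10704) + 1 = (-43740 - 10704) + 1 = -54444 + 1 = -54443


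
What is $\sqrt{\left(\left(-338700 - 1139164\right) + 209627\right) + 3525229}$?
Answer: $4 \sqrt{141062} \approx 1502.3$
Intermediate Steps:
$\sqrt{\left(\left(-338700 - 1139164\right) + 209627\right) + 3525229} = \sqrt{\left(-1477864 + 209627\right) + 3525229} = \sqrt{-1268237 + 3525229} = \sqrt{2256992} = 4 \sqrt{141062}$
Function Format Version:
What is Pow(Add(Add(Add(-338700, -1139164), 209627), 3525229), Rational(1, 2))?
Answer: Mul(4, Pow(141062, Rational(1, 2))) ≈ 1502.3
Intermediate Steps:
Pow(Add(Add(Add(-338700, -1139164), 209627), 3525229), Rational(1, 2)) = Pow(Add(Add(-1477864, 209627), 3525229), Rational(1, 2)) = Pow(Add(-1268237, 3525229), Rational(1, 2)) = Pow(2256992, Rational(1, 2)) = Mul(4, Pow(141062, Rational(1, 2)))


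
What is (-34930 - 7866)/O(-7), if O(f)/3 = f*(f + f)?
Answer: -21398/147 ≈ -145.56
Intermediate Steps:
O(f) = 6*f**2 (O(f) = 3*(f*(f + f)) = 3*(f*(2*f)) = 3*(2*f**2) = 6*f**2)
(-34930 - 7866)/O(-7) = (-34930 - 7866)/((6*(-7)**2)) = -42796/(6*49) = -42796/294 = -42796*1/294 = -21398/147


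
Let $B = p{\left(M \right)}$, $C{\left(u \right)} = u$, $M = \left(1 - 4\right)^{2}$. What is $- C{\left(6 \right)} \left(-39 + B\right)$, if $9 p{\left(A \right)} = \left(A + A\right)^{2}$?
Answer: $18$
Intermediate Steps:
$M = 9$ ($M = \left(-3\right)^{2} = 9$)
$p{\left(A \right)} = \frac{4 A^{2}}{9}$ ($p{\left(A \right)} = \frac{\left(A + A\right)^{2}}{9} = \frac{\left(2 A\right)^{2}}{9} = \frac{4 A^{2}}{9}$)
$B = 36$ ($B = \frac{4 \cdot 9^{2}}{9} = \frac{4}{9} \cdot 81 = 36$)
$- C{\left(6 \right)} \left(-39 + B\right) = - 6 \left(-39 + 36\right) = - 6 \left(-3\right) = \left(-1\right) \left(-18\right) = 18$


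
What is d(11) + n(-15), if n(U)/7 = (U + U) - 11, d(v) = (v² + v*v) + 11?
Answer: -34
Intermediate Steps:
d(v) = 11 + 2*v² (d(v) = (v² + v²) + 11 = 2*v² + 11 = 11 + 2*v²)
n(U) = -77 + 14*U (n(U) = 7*((U + U) - 11) = 7*(2*U - 11) = 7*(-11 + 2*U) = -77 + 14*U)
d(11) + n(-15) = (11 + 2*11²) + (-77 + 14*(-15)) = (11 + 2*121) + (-77 - 210) = (11 + 242) - 287 = 253 - 287 = -34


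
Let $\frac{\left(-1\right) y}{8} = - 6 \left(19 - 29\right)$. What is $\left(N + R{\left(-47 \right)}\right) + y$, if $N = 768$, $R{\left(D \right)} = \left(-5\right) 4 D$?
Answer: $1228$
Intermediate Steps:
$R{\left(D \right)} = - 20 D$
$y = -480$ ($y = - 8 \left(- 6 \left(19 - 29\right)\right) = - 8 \left(\left(-6\right) \left(-10\right)\right) = \left(-8\right) 60 = -480$)
$\left(N + R{\left(-47 \right)}\right) + y = \left(768 - -940\right) - 480 = \left(768 + 940\right) - 480 = 1708 - 480 = 1228$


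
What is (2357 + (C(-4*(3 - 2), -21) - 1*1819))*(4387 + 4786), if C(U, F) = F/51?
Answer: 83832047/17 ≈ 4.9313e+6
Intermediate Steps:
C(U, F) = F/51 (C(U, F) = F*(1/51) = F/51)
(2357 + (C(-4*(3 - 2), -21) - 1*1819))*(4387 + 4786) = (2357 + ((1/51)*(-21) - 1*1819))*(4387 + 4786) = (2357 + (-7/17 - 1819))*9173 = (2357 - 30930/17)*9173 = (9139/17)*9173 = 83832047/17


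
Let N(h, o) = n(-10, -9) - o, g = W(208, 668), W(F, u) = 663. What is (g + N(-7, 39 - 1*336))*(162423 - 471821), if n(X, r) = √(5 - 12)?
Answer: -297022080 - 309398*I*√7 ≈ -2.9702e+8 - 8.1859e+5*I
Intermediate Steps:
n(X, r) = I*√7 (n(X, r) = √(-7) = I*√7)
g = 663
N(h, o) = -o + I*√7 (N(h, o) = I*√7 - o = -o + I*√7)
(g + N(-7, 39 - 1*336))*(162423 - 471821) = (663 + (-(39 - 1*336) + I*√7))*(162423 - 471821) = (663 + (-(39 - 336) + I*√7))*(-309398) = (663 + (-1*(-297) + I*√7))*(-309398) = (663 + (297 + I*√7))*(-309398) = (960 + I*√7)*(-309398) = -297022080 - 309398*I*√7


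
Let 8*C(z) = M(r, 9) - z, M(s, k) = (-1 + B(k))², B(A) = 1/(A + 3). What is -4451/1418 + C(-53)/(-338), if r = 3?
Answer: -872053165/276067584 ≈ -3.1588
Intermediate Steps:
B(A) = 1/(3 + A)
M(s, k) = (-1 + 1/(3 + k))²
C(z) = 121/1152 - z/8 (C(z) = ((2 + 9)²/(3 + 9)² - z)/8 = (11²/12² - z)/8 = (121*(1/144) - z)/8 = (121/144 - z)/8 = 121/1152 - z/8)
-4451/1418 + C(-53)/(-338) = -4451/1418 + (121/1152 - ⅛*(-53))/(-338) = -4451*1/1418 + (121/1152 + 53/8)*(-1/338) = -4451/1418 + (7753/1152)*(-1/338) = -4451/1418 - 7753/389376 = -872053165/276067584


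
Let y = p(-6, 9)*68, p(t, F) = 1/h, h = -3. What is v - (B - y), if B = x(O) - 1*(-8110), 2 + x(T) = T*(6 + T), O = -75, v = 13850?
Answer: 1633/3 ≈ 544.33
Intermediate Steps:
x(T) = -2 + T*(6 + T)
p(t, F) = -1/3 (p(t, F) = 1/(-3) = -1/3)
B = 13283 (B = (-2 + (-75)**2 + 6*(-75)) - 1*(-8110) = (-2 + 5625 - 450) + 8110 = 5173 + 8110 = 13283)
y = -68/3 (y = -1/3*68 = -68/3 ≈ -22.667)
v - (B - y) = 13850 - (13283 - 1*(-68/3)) = 13850 - (13283 + 68/3) = 13850 - 1*39917/3 = 13850 - 39917/3 = 1633/3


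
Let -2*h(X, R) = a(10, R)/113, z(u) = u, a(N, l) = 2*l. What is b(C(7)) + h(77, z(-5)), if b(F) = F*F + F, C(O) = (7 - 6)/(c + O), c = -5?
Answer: 359/452 ≈ 0.79425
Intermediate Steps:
C(O) = 1/(-5 + O) (C(O) = (7 - 6)/(-5 + O) = 1/(-5 + O))
h(X, R) = -R/113 (h(X, R) = -2*R/(2*113) = -R/113)
b(F) = F + F**2 (b(F) = F**2 + F = F + F**2)
b(C(7)) + h(77, z(-5)) = (1 + 1/(-5 + 7))/(-5 + 7) - 1/113*(-5) = (1 + 1/2)/2 + 5/113 = (1/2)*(3/2) + 5/113 = 3/4 + 5/113 = 359/452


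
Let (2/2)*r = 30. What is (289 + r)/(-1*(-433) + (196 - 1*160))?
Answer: 319/469 ≈ 0.68017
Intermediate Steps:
r = 30
(289 + r)/(-1*(-433) + (196 - 1*160)) = (289 + 30)/(-1*(-433) + (196 - 1*160)) = 319/(433 + (196 - 160)) = 319/(433 + 36) = 319/469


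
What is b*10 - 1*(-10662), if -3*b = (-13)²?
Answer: 30296/3 ≈ 10099.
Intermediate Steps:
b = -169/3 (b = -⅓*(-13)² = -⅓*169 = -169/3 ≈ -56.333)
b*10 - 1*(-10662) = -169/3*10 - 1*(-10662) = -1690/3 + 10662 = 30296/3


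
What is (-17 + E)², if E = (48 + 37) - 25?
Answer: 1849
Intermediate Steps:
E = 60 (E = 85 - 25 = 60)
(-17 + E)² = (-17 + 60)² = 43² = 1849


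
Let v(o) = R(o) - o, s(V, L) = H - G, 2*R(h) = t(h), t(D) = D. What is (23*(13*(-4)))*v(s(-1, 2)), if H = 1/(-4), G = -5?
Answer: 5681/2 ≈ 2840.5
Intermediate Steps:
H = -¼ ≈ -0.25000
R(h) = h/2
s(V, L) = 19/4 (s(V, L) = -¼ - 1*(-5) = -¼ + 5 = 19/4)
v(o) = -o/2 (v(o) = o/2 - o = -o/2)
(23*(13*(-4)))*v(s(-1, 2)) = (23*(13*(-4)))*(-½*19/4) = (23*(-52))*(-19/8) = -1196*(-19/8) = 5681/2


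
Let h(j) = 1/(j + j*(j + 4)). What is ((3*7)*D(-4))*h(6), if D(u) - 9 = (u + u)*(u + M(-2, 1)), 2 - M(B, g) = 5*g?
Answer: 455/22 ≈ 20.682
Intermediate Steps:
h(j) = 1/(j + j*(4 + j))
M(B, g) = 2 - 5*g
D(u) = 9 + 2*u*(-3 + u) (D(u) = 9 + (u + u)*(u + (2 - 5*1)) = 9 + (2*u)*(u + (2 - 5)) = 9 + (2*u)*(u - 3) = 9 + (2*u)*(-3 + u) = 9 + 2*u*(-3 + u))
((3*7)*D(-4))*h(6) = ((3*7)*(9 - 6*(-4) + 2*(-4)²))*(1/(6*(5 + 6))) = (21*(9 + 24 + 2*16))*((⅙)/11) = (21*(9 + 24 + 32))*((⅙)*(1/11)) = (21*65)*(1/66) = 1365*(1/66) = 455/22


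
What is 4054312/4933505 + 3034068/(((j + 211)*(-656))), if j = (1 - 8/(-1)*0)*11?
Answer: -1198179340263/59873016680 ≈ -20.012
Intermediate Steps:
j = 11 (j = (1 - 8*(-1)*0)*11 = (1 - 2*(-4)*0)*11 = (1 + 8*0)*11 = (1 + 0)*11 = 1*11 = 11)
4054312/4933505 + 3034068/(((j + 211)*(-656))) = 4054312/4933505 + 3034068/(((11 + 211)*(-656))) = 4054312*(1/4933505) + 3034068/((222*(-656))) = 4054312/4933505 + 3034068/(-145632) = 4054312/4933505 + 3034068*(-1/145632) = 4054312/4933505 - 252839/12136 = -1198179340263/59873016680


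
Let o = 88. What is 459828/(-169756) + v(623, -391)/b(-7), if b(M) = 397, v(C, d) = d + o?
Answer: -58496946/16848283 ≈ -3.4720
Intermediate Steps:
v(C, d) = 88 + d (v(C, d) = d + 88 = 88 + d)
459828/(-169756) + v(623, -391)/b(-7) = 459828/(-169756) + (88 - 391)/397 = 459828*(-1/169756) - 303*1/397 = -114957/42439 - 303/397 = -58496946/16848283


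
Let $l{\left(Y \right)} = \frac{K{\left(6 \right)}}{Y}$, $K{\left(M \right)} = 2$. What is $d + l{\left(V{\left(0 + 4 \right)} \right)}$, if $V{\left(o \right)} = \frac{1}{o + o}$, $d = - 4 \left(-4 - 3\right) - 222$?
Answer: $-178$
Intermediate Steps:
$d = -194$ ($d = \left(-4\right) \left(-7\right) - 222 = 28 - 222 = -194$)
$V{\left(o \right)} = \frac{1}{2 o}$
$l{\left(Y \right)} = \frac{2}{Y}$
$d + l{\left(V{\left(0 + 4 \right)} \right)} = -194 + \frac{2}{\frac{1}{2} \frac{1}{0 + 4}} = -194 + \frac{2}{\frac{1}{2} \cdot \frac{1}{4}} = -194 + 2 \frac{1}{\frac{1}{8}} = -194 + 2 \cdot 8 = -194 + 16 = -178$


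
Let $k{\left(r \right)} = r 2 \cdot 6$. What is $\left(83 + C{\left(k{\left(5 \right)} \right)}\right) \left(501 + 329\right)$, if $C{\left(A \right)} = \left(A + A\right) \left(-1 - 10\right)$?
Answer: $-1026710$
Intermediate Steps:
$k{\left(r \right)} = 12 r$ ($k{\left(r \right)} = r 12 = 12 r$)
$C{\left(A \right)} = - 22 A$ ($C{\left(A \right)} = 2 A \left(-11\right) = - 22 A$)
$\left(83 + C{\left(k{\left(5 \right)} \right)}\right) \left(501 + 329\right) = \left(83 - 22 \cdot 12 \cdot 5\right) \left(501 + 329\right) = \left(83 - 1320\right) 830 = \left(-1237\right) 830 = -1026710$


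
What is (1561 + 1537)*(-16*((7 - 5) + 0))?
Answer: -99136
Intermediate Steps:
(1561 + 1537)*(-16*((7 - 5) + 0)) = 3098*(-16*(2 + 0)) = 3098*(-16*2) = 3098*(-32) = -99136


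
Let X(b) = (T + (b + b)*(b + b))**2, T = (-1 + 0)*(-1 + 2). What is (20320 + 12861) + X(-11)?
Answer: 266470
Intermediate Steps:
T = -1 (T = -1*1 = -1)
X(b) = (-1 + 4*b**2)**2 (X(b) = (-1 + (b + b)*(b + b))**2 = (-1 + (2*b)*(2*b))**2 = (-1 + 4*b**2)**2)
(20320 + 12861) + X(-11) = (20320 + 12861) + (-1 + 4*(-11)**2)**2 = 33181 + (-1 + 4*121)**2 = 33181 + (-1 + 484)**2 = 33181 + 483**2 = 33181 + 233289 = 266470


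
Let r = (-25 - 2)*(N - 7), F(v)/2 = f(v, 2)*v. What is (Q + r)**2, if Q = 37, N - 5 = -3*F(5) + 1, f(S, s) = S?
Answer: 16924996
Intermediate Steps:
F(v) = 2*v**2 (F(v) = 2*(v*v) = 2*v**2)
N = -144 (N = 5 + (-6*5**2 + 1) = 5 + (-6*25 + 1) = 5 + (-3*50 + 1) = 5 + (-150 + 1) = 5 - 149 = -144)
r = 4077 (r = (-25 - 2)*(-144 - 7) = -27*(-151) = 4077)
(Q + r)**2 = (37 + 4077)**2 = 4114**2 = 16924996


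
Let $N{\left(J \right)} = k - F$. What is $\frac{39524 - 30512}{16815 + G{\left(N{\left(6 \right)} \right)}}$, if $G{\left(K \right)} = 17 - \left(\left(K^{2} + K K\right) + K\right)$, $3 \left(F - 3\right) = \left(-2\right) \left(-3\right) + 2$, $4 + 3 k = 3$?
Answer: $\frac{4506}{8383} \approx 0.53752$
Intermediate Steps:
$k = - \frac{1}{3}$ ($k = - \frac{4}{3} + \frac{1}{3} \cdot 3 = - \frac{4}{3} + 1 = - \frac{1}{3} \approx -0.33333$)
$F = \frac{17}{3}$ ($F = 3 + \frac{\left(-2\right) \left(-3\right) + 2}{3} = 3 + \frac{6 + 2}{3} = 3 + \frac{1}{3} \cdot 8 = 3 + \frac{8}{3} = \frac{17}{3} \approx 5.6667$)
$N{\left(J \right)} = -6$ ($N{\left(J \right)} = - \frac{1}{3} - \frac{17}{3} = -6$)
$G{\left(K \right)} = 17 - K - 2 K^{2}$ ($G{\left(K \right)} = 17 - \left(\left(K^{2} + K^{2}\right) + K\right) = 17 - \left(2 K^{2} + K\right) = 17 - \left(K + 2 K^{2}\right) = 17 - K - 2 K^{2}$)
$\frac{39524 - 30512}{16815 + G{\left(N{\left(6 \right)} \right)}} = \frac{39524 - 30512}{16815 - \left(-23 + 72\right)} = \frac{9012}{16815 + \left(17 + 6 - 72\right)} = \frac{9012}{16815 - 49} = \frac{9012}{16766} = 9012 \cdot \frac{1}{16766} = \frac{4506}{8383}$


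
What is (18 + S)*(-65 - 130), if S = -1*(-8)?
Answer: -5070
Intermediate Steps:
S = 8
(18 + S)*(-65 - 130) = (18 + 8)*(-65 - 130) = 26*(-195) = -5070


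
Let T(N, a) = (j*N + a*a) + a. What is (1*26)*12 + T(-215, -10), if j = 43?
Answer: -8843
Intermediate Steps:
T(N, a) = a + a² + 43*N (T(N, a) = (43*N + a*a) + a = (43*N + a²) + a = (a² + 43*N) + a = a + a² + 43*N)
(1*26)*12 + T(-215, -10) = (1*26)*12 + (-10 + (-10)² + 43*(-215)) = 26*12 + (-10 + 100 - 9245) = 312 - 9155 = -8843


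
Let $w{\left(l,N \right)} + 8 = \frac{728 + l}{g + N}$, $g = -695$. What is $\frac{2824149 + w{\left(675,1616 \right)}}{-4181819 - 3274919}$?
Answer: $- \frac{1300517632}{3433827849} \approx -0.37874$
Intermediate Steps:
$w{\left(l,N \right)} = -8 + \frac{728 + l}{-695 + N}$
$\frac{2824149 + w{\left(675,1616 \right)}}{-4181819 - 3274919} = \frac{2824149 + \frac{6288 + 675 - 12928}{-695 + 1616}}{-4181819 - 3274919} = \frac{2824149 + \frac{6288 + 675 - 12928}{921}}{-7456738} = \left(2824149 + \frac{1}{921} \left(-5965\right)\right) \left(- \frac{1}{7456738}\right) = \left(2824149 - \frac{5965}{921}\right) \left(- \frac{1}{7456738}\right) = \frac{2601035264}{921} \left(- \frac{1}{7456738}\right) = - \frac{1300517632}{3433827849}$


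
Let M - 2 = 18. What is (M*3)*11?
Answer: 660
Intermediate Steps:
M = 20 (M = 2 + 18 = 20)
(M*3)*11 = (20*3)*11 = 60*11 = 660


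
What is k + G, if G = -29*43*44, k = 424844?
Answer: 369976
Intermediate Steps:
G = -54868 (G = -1247*44 = -54868)
k + G = 424844 - 54868 = 369976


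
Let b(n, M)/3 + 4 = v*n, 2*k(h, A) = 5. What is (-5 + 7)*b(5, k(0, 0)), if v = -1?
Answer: -54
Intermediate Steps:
k(h, A) = 5/2 (k(h, A) = (½)*5 = 5/2)
b(n, M) = -12 - 3*n (b(n, M) = -12 + 3*(-n) = -12 - 3*n)
(-5 + 7)*b(5, k(0, 0)) = (-5 + 7)*(-12 - 3*5) = 2*(-12 - 15) = 2*(-27) = -54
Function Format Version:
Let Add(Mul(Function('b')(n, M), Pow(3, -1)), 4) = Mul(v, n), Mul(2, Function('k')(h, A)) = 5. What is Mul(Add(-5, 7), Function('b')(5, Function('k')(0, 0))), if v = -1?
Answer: -54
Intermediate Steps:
Function('k')(h, A) = Rational(5, 2) (Function('k')(h, A) = Mul(Rational(1, 2), 5) = Rational(5, 2))
Function('b')(n, M) = Add(-12, Mul(-3, n)) (Function('b')(n, M) = Add(-12, Mul(3, Mul(-1, n))) = Add(-12, Mul(-3, n)))
Mul(Add(-5, 7), Function('b')(5, Function('k')(0, 0))) = Mul(Add(-5, 7), Add(-12, Mul(-3, 5))) = Mul(2, Add(-12, -15)) = Mul(2, -27) = -54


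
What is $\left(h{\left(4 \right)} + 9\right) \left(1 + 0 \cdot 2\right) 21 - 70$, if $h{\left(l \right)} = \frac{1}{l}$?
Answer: $\frac{497}{4} \approx 124.25$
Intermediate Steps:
$\left(h{\left(4 \right)} + 9\right) \left(1 + 0 \cdot 2\right) 21 - 70 = \left(\frac{1}{4} + 9\right) \left(1 + 0 \cdot 2\right) 21 - 70 = \left(\frac{1}{4} + 9\right) \left(1 + 0\right) 21 - 70 = \frac{37}{4} \cdot 1 \cdot 21 - 70 = \frac{37}{4} \cdot 21 - 70 = \frac{777}{4} - 70 = \frac{497}{4}$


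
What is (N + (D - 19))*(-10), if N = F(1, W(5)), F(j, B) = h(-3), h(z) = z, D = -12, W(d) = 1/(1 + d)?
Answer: 340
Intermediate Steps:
F(j, B) = -3
N = -3
(N + (D - 19))*(-10) = (-3 + (-12 - 19))*(-10) = (-3 - 31)*(-10) = -34*(-10) = 340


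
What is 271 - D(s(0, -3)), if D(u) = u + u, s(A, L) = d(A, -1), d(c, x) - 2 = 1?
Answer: 265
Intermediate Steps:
d(c, x) = 3 (d(c, x) = 2 + 1 = 3)
s(A, L) = 3
D(u) = 2*u
271 - D(s(0, -3)) = 271 - 2*3 = 271 - 1*6 = 271 - 6 = 265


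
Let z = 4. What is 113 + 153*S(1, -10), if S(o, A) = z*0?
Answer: 113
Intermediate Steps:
S(o, A) = 0 (S(o, A) = 4*0 = 0)
113 + 153*S(1, -10) = 113 + 153*0 = 113 + 0 = 113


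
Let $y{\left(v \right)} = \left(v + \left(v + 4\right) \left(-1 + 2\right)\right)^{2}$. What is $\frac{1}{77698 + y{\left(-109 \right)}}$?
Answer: $\frac{1}{123494} \approx 8.0976 \cdot 10^{-6}$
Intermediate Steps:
$y{\left(v \right)} = \left(4 + 2 v\right)^{2}$ ($y{\left(v \right)} = \left(v + \left(4 + v\right) 1\right)^{2} = \left(v + \left(4 + v\right)\right)^{2} = \left(4 + 2 v\right)^{2}$)
$\frac{1}{77698 + y{\left(-109 \right)}} = \frac{1}{77698 + 4 \left(2 - 109\right)^{2}} = \frac{1}{77698 + 4 \left(-107\right)^{2}} = \frac{1}{77698 + 4 \cdot 11449} = \frac{1}{77698 + 45796} = \frac{1}{123494}$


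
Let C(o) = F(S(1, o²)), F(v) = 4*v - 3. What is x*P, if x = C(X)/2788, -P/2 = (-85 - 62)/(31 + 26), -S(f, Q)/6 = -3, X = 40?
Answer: 3381/26486 ≈ 0.12765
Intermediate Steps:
S(f, Q) = 18 (S(f, Q) = -6*(-3) = 18)
P = 98/19 (P = -2*(-85 - 62)/(31 + 26) = -(-294)/57 = -2*(-49/19) = 98/19 ≈ 5.1579)
F(v) = -3 + 4*v
C(o) = 69 (C(o) = -3 + 4*18 = -3 + 72 = 69)
x = 69/2788 ≈ 0.024749
x*P = (69/2788)*(98/19) = 3381/26486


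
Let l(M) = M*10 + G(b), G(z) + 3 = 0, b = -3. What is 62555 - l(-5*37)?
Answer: 64408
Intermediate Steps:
G(z) = -3 (G(z) = -3 + 0 = -3)
l(M) = -3 + 10*M (l(M) = M*10 - 3 = 10*M - 3 = -3 + 10*M)
62555 - l(-5*37) = 62555 - (-3 + 10*(-5*37)) = 62555 - (-3 + 10*(-185)) = 62555 - (-3 - 1850) = 62555 - 1*(-1853) = 62555 + 1853 = 64408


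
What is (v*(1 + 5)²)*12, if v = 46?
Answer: 19872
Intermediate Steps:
(v*(1 + 5)²)*12 = (46*(1 + 5)²)*12 = (46*6²)*12 = (46*36)*12 = 1656*12 = 19872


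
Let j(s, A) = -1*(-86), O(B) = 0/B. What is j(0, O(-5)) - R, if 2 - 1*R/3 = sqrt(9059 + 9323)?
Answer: 80 + 3*sqrt(18382) ≈ 486.74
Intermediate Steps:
O(B) = 0
j(s, A) = 86
R = 6 - 3*sqrt(18382) (R = 6 - 3*sqrt(9059 + 9323) = 6 - 3*sqrt(18382) ≈ -400.74)
j(0, O(-5)) - R = 86 - (6 - 3*sqrt(18382)) = 86 + (-6 + 3*sqrt(18382)) = 80 + 3*sqrt(18382)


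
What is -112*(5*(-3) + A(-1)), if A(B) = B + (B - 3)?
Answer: 2240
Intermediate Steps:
A(B) = -3 + 2*B (A(B) = B + (-3 + B) = -3 + 2*B)
-112*(5*(-3) + A(-1)) = -112*(5*(-3) + (-3 + 2*(-1))) = -112*(-15 + (-3 - 2)) = -112*(-15 - 5) = -112*(-20) = 2240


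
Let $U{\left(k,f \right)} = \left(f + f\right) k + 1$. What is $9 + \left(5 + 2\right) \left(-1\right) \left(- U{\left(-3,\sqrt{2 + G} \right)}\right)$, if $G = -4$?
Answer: $16 - 42 i \sqrt{2} \approx 16.0 - 59.397 i$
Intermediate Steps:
$U{\left(k,f \right)} = 1 + 2 f k$ ($U{\left(k,f \right)} = 2 f k + 1 = 1 + 2 f k$)
$9 + \left(5 + 2\right) \left(-1\right) \left(- U{\left(-3,\sqrt{2 + G} \right)}\right) = 9 + \left(5 + 2\right) \left(-1\right) \left(- (1 + 2 \sqrt{2 - 4} \left(-3\right))\right) = 9 + 7 \left(-1\right) \left(- (1 + 2 \sqrt{-2} \left(-3\right))\right) = 9 - 7 \left(- (1 + 2 i \sqrt{2} \left(-3\right))\right) = 9 - 7 \left(- (1 - 6 i \sqrt{2})\right) = 9 - 7 \left(-1 + 6 i \sqrt{2}\right) = 9 + \left(7 - 42 i \sqrt{2}\right) = 16 - 42 i \sqrt{2}$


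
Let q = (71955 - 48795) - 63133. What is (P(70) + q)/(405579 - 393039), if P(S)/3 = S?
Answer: -39763/12540 ≈ -3.1709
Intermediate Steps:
P(S) = 3*S
q = -39973 (q = 23160 - 63133 = -39973)
(P(70) + q)/(405579 - 393039) = (3*70 - 39973)/(405579 - 393039) = (210 - 39973)/12540 = -39763*1/12540 = -39763/12540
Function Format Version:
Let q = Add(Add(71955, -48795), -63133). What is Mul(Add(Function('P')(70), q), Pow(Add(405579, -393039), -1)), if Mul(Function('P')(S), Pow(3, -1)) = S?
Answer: Rational(-39763, 12540) ≈ -3.1709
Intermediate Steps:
Function('P')(S) = Mul(3, S)
q = -39973 (q = Add(23160, -63133) = -39973)
Mul(Add(Function('P')(70), q), Pow(Add(405579, -393039), -1)) = Mul(Add(Mul(3, 70), -39973), Pow(Add(405579, -393039), -1)) = Mul(Add(210, -39973), Pow(12540, -1)) = Mul(-39763, Rational(1, 12540)) = Rational(-39763, 12540)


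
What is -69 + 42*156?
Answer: 6483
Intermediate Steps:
-69 + 42*156 = -69 + 6552 = 6483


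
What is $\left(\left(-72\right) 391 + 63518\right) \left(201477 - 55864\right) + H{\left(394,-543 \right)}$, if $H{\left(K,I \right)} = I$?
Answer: $5149748815$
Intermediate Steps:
$\left(\left(-72\right) 391 + 63518\right) \left(201477 - 55864\right) + H{\left(394,-543 \right)} = \left(\left(-72\right) 391 + 63518\right) \left(201477 - 55864\right) - 543 = \left(-28152 + 63518\right) 145613 - 543 = 35366 \cdot 145613 - 543 = 5149749358 - 543 = 5149748815$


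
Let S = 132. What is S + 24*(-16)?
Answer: -252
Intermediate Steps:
S + 24*(-16) = 132 + 24*(-16) = 132 - 384 = -252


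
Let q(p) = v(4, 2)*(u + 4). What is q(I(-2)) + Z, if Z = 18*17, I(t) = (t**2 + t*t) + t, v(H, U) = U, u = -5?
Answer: 304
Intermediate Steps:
I(t) = t + 2*t**2 (I(t) = (t**2 + t**2) + t = 2*t**2 + t = t + 2*t**2)
Z = 306
q(p) = -2 (q(p) = 2*(-5 + 4) = 2*(-1) = -2)
q(I(-2)) + Z = -2 + 306 = 304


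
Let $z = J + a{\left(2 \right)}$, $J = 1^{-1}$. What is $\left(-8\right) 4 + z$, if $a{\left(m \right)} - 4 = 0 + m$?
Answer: $-25$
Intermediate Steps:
$a{\left(m \right)} = 4 + m$ ($a{\left(m \right)} = 4 + \left(0 + m\right) = 4 + m$)
$J = 1$
$z = 7$ ($z = 1 + \left(4 + 2\right) = 1 + 6 = 7$)
$\left(-8\right) 4 + z = \left(-8\right) 4 + 7 = -32 + 7 = -25$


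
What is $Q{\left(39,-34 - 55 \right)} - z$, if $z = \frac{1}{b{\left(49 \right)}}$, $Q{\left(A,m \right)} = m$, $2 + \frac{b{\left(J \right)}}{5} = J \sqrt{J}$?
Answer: $- \frac{151746}{1705} \approx -89.001$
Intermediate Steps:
$b{\left(J \right)} = -10 + 5 J^{\frac{3}{2}}$ ($b{\left(J \right)} = -10 + 5 J \sqrt{J} = -10 + 5 J^{\frac{3}{2}}$)
$z = \frac{1}{1705}$ ($z = \frac{1}{-10 + 5 \cdot 49^{\frac{3}{2}}} = \frac{1}{-10 + 5 \cdot 343} = \frac{1}{-10 + 1715} = \frac{1}{1705} \approx 0.00058651$)
$Q{\left(39,-34 - 55 \right)} - z = \left(-34 - 55\right) - \frac{1}{1705} = -89 - \frac{1}{1705} = - \frac{151746}{1705}$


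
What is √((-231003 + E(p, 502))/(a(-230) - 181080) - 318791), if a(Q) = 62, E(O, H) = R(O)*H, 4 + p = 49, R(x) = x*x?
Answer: I*√10446131494591130/181018 ≈ 564.62*I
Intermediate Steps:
R(x) = x²
p = 45 (p = -4 + 49 = 45)
E(O, H) = H*O² (E(O, H) = O²*H = H*O²)
√((-231003 + E(p, 502))/(a(-230) - 181080) - 318791) = √((-231003 + 502*45²)/(62 - 181080) - 318791) = √((-231003 + 502*2025)/(-181018) - 318791) = √((-231003 + 1016550)*(-1/181018) - 318791) = √(785547*(-1/181018) - 318791) = √(-785547/181018 - 318791) = √(-57707694785/181018) = I*√10446131494591130/181018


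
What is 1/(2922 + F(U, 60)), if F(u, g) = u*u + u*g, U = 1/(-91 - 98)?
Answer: 35721/104365423 ≈ 0.00034227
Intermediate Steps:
U = -1/189 (U = 1/(-189) = -1/189 ≈ -0.0052910)
F(u, g) = u² + g*u
1/(2922 + F(U, 60)) = 1/(2922 - (60 - 1/189)/189) = 1/(2922 - 1/189*11339/189) = 1/(2922 - 11339/35721) = 1/(104365423/35721) = 35721/104365423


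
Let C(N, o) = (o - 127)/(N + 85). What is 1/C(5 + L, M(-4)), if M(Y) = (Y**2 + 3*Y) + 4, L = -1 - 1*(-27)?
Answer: -116/119 ≈ -0.97479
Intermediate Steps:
L = 26 (L = -1 + 27 = 26)
M(Y) = 4 + Y**2 + 3*Y
C(N, o) = (-127 + o)/(85 + N)
1/C(5 + L, M(-4)) = 1/((-127 + (4 + (-4)**2 + 3*(-4)))/(85 + (5 + 26))) = 1/((-127 + (4 + 16 - 12))/(85 + 31)) = 1/((-127 + 8)/116) = 1/((1/116)*(-119)) = 1/(-119/116) = -116/119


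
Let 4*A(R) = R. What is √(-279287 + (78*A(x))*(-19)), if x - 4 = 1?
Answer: I*√1124558/2 ≈ 530.23*I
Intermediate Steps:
x = 5 (x = 4 + 1 = 5)
A(R) = R/4
√(-279287 + (78*A(x))*(-19)) = √(-279287 + (78*((¼)*5))*(-19)) = √(-279287 + (78*(5/4))*(-19)) = √(-279287 + (195/2)*(-19)) = √(-279287 - 3705/2) = √(-562279/2) = I*√1124558/2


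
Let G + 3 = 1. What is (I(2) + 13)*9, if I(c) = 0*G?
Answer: 117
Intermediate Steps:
G = -2 (G = -3 + 1 = -2)
I(c) = 0 (I(c) = 0*(-2) = 0)
(I(2) + 13)*9 = (0 + 13)*9 = 13*9 = 117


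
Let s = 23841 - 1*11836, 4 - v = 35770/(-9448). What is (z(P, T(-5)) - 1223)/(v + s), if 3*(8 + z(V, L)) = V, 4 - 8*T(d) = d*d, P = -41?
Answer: -17639416/170245203 ≈ -0.10361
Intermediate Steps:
T(d) = 1/2 - d**2/8 (T(d) = 1/2 - d*d/8 = 1/2 - d**2/8)
v = 36781/4724 (v = 4 - 35770/(-9448) = 4 - 35770*(-1)/9448 = 4 - 1*(-17885/4724) = 4 + 17885/4724 = 36781/4724 ≈ 7.7860)
z(V, L) = -8 + V/3
s = 12005 (s = 23841 - 11836 = 12005)
(z(P, T(-5)) - 1223)/(v + s) = ((-8 + (1/3)*(-41)) - 1223)/(36781/4724 + 12005) = ((-8 - 41/3) - 1223)/(56748401/4724) = (-65/3 - 1223)*(4724/56748401) = -3734/3*4724/56748401 = -17639416/170245203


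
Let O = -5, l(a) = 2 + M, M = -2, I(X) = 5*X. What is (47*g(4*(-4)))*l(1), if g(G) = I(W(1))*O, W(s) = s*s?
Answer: 0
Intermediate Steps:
W(s) = s**2
l(a) = 0 (l(a) = 2 - 2 = 0)
g(G) = -25 (g(G) = (5*1**2)*(-5) = (5*1)*(-5) = 5*(-5) = -25)
(47*g(4*(-4)))*l(1) = (47*(-25))*0 = -1175*0 = 0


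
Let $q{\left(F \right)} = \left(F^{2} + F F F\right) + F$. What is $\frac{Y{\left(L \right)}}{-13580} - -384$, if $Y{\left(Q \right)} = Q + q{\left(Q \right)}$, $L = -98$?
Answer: $\frac{219518}{485} \approx 452.61$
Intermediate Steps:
$q{\left(F \right)} = F + F^{2} + F^{3}$ ($q{\left(F \right)} = \left(F^{2} + F^{2} F\right) + F = \left(F^{2} + F^{3}\right) + F = F + F^{2} + F^{3}$)
$Y{\left(Q \right)} = Q + Q \left(1 + Q + Q^{2}\right)$
$\frac{Y{\left(L \right)}}{-13580} - -384 = \frac{\left(-98\right) \left(2 - 98 + \left(-98\right)^{2}\right)}{-13580} - -384 = - 98 \left(2 - 98 + 9604\right) \left(- \frac{1}{13580}\right) + 384 = \left(-98\right) 9508 \left(- \frac{1}{13580}\right) + 384 = \left(-931784\right) \left(- \frac{1}{13580}\right) + 384 = \frac{33278}{485} + 384 = \frac{219518}{485}$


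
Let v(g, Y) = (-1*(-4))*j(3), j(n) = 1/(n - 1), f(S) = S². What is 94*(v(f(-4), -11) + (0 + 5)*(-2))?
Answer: -752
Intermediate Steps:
j(n) = 1/(-1 + n)
v(g, Y) = 2 (v(g, Y) = (-1*(-4))/(-1 + 3) = 4/2 = 4*(½) = 2)
94*(v(f(-4), -11) + (0 + 5)*(-2)) = 94*(2 + (0 + 5)*(-2)) = 94*(2 + 5*(-2)) = 94*(2 - 10) = 94*(-8) = -752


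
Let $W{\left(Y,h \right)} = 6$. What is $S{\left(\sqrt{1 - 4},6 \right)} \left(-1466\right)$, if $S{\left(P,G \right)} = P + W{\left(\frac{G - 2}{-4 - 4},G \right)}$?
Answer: $-8796 - 1466 i \sqrt{3} \approx -8796.0 - 2539.2 i$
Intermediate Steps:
$S{\left(P,G \right)} = 6 + P$ ($S{\left(P,G \right)} = P + 6 = 6 + P$)
$S{\left(\sqrt{1 - 4},6 \right)} \left(-1466\right) = \left(6 + \sqrt{1 - 4}\right) \left(-1466\right) = \left(6 + \sqrt{-3}\right) \left(-1466\right) = \left(6 + i \sqrt{3}\right) \left(-1466\right) = -8796 - 1466 i \sqrt{3}$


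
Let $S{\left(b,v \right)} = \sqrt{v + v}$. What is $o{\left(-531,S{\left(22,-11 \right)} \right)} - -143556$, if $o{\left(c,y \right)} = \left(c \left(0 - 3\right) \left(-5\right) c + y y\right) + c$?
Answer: $4372418$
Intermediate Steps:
$S{\left(b,v \right)} = \sqrt{2} \sqrt{v}$ ($S{\left(b,v \right)} = \sqrt{2 v} = \sqrt{2} \sqrt{v}$)
$o{\left(c,y \right)} = c + y^{2} + 15 c^{2}$ ($o{\left(c,y \right)} = \left(c \left(\left(-3\right) \left(-5\right)\right) c + y^{2}\right) + c = \left(c 15 c + y^{2}\right) + c = \left(15 c c + y^{2}\right) + c = \left(15 c^{2} + y^{2}\right) + c = \left(y^{2} + 15 c^{2}\right) + c = c + y^{2} + 15 c^{2}$)
$o{\left(-531,S{\left(22,-11 \right)} \right)} - -143556 = \left(-531 + \left(\sqrt{2} \sqrt{-11}\right)^{2} + 15 \left(-531\right)^{2}\right) - -143556 = \left(-531 + \left(\sqrt{2} i \sqrt{11}\right)^{2} + 15 \cdot 281961\right) + 143556 = \left(-531 + \left(i \sqrt{22}\right)^{2} + 4229415\right) + 143556 = \left(-531 - 22 + 4229415\right) + 143556 = 4228862 + 143556 = 4372418$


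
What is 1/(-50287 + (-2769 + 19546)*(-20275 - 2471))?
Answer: -1/381659929 ≈ -2.6201e-9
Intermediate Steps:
1/(-50287 + (-2769 + 19546)*(-20275 - 2471)) = 1/(-50287 + 16777*(-22746)) = 1/(-50287 - 381609642) = 1/(-381659929) = -1/381659929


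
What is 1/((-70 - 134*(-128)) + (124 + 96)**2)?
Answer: 1/65482 ≈ 1.5271e-5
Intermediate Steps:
1/((-70 - 134*(-128)) + (124 + 96)**2) = 1/((-70 + 17152) + 220**2) = 1/(17082 + 48400) = 1/65482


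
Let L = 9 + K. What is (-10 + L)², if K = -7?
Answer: 64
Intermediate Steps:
L = 2 (L = 9 - 7 = 2)
(-10 + L)² = (-10 + 2)² = (-8)² = 64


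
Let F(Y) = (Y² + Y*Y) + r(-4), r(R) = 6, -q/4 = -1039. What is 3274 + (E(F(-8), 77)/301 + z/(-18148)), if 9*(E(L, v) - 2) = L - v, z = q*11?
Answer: 13403079652/4096911 ≈ 3271.5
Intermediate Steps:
q = 4156 (q = -4*(-1039) = 4156)
F(Y) = 6 + 2*Y² (F(Y) = (Y² + Y*Y) + 6 = (Y² + Y²) + 6 = 2*Y² + 6 = 6 + 2*Y²)
z = 45716 (z = 4156*11 = 45716)
E(L, v) = 2 - v/9 + L/9 (E(L, v) = 2 + (L - v)/9 = 2 + (-v/9 + L/9) = 2 - v/9 + L/9)
3274 + (E(F(-8), 77)/301 + z/(-18148)) = 3274 + ((2 - ⅑*77 + (6 + 2*(-8)²)/9)/301 + 45716/(-18148)) = 3274 + ((2 - 77/9 + (6 + 2*64)/9)*(1/301) + 45716*(-1/18148)) = 3274 + ((2 - 77/9 + (6 + 128)/9)*(1/301) - 11429/4537) = 3274 + ((2 - 77/9 + (⅑)*134)*(1/301) - 11429/4537) = 3274 + ((2 - 77/9 + 134/9)*(1/301) - 11429/4537) = 3274 + ((25/3)*(1/301) - 11429/4537) = 3274 + (25/903 - 11429/4537) = 3274 - 10206962/4096911 = 13403079652/4096911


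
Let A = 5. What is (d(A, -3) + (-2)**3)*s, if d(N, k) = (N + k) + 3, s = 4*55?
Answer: -660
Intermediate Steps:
s = 220
d(N, k) = 3 + N + k
(d(A, -3) + (-2)**3)*s = ((3 + 5 - 3) + (-2)**3)*220 = (5 - 8)*220 = -3*220 = -660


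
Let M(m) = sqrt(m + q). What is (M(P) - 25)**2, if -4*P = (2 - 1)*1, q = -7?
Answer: (50 - I*sqrt(29))**2/4 ≈ 617.75 - 134.63*I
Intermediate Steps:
P = -1/4 (P = -(2 - 1)/4 = -1/4 ≈ -0.25000)
M(m) = sqrt(-7 + m) (M(m) = sqrt(m - 7) = sqrt(-7 + m))
(M(P) - 25)**2 = (sqrt(-7 - 1/4) - 25)**2 = (sqrt(-29/4) - 25)**2 = (I*sqrt(29)/2 - 25)**2 = (-25 + I*sqrt(29)/2)**2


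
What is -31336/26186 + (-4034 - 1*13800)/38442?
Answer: -417904909/251660553 ≈ -1.6606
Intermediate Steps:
-31336/26186 + (-4034 - 1*13800)/38442 = -31336*1/26186 + (-4034 - 13800)*(1/38442) = -15668/13093 - 17834*1/38442 = -15668/13093 - 8917/19221 = -417904909/251660553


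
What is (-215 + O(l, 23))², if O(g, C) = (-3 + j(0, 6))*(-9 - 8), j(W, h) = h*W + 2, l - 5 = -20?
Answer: 39204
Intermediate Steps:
l = -15 (l = 5 - 20 = -15)
j(W, h) = 2 + W*h (j(W, h) = W*h + 2 = 2 + W*h)
O(g, C) = 17 (O(g, C) = (-3 + (2 + 0*6))*(-9 - 8) = (-3 + (2 + 0))*(-17) = (-3 + 2)*(-17) = -1*(-17) = 17)
(-215 + O(l, 23))² = (-215 + 17)² = (-198)² = 39204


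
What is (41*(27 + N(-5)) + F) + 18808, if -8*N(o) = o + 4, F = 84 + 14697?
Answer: 277609/8 ≈ 34701.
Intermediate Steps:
F = 14781
N(o) = -1/2 - o/8 (N(o) = -(o + 4)/8 = -(4 + o)/8 = -1/2 - o/8)
(41*(27 + N(-5)) + F) + 18808 = (41*(27 + (-1/2 - 1/8*(-5))) + 14781) + 18808 = (41*(27 + (-1/2 + 5/8)) + 14781) + 18808 = (41*(27 + 1/8) + 14781) + 18808 = (41*(217/8) + 14781) + 18808 = (8897/8 + 14781) + 18808 = 127145/8 + 18808 = 277609/8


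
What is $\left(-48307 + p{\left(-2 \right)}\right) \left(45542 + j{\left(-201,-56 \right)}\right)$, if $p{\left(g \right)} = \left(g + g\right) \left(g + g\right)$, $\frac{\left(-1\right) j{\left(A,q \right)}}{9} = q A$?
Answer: $2692802742$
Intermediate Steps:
$j{\left(A,q \right)} = - 9 A q$ ($j{\left(A,q \right)} = - 9 q A = - 9 A q$)
$p{\left(g \right)} = 4 g^{2}$ ($p{\left(g \right)} = 2 g 2 g = 4 g^{2}$)
$\left(-48307 + p{\left(-2 \right)}\right) \left(45542 + j{\left(-201,-56 \right)}\right) = \left(-48307 + 4 \left(-2\right)^{2}\right) \left(45542 - \left(-1809\right) \left(-56\right)\right) = \left(-48307 + 4 \cdot 4\right) \left(45542 - 101304\right) = \left(-48307 + 16\right) \left(-55762\right) = \left(-48291\right) \left(-55762\right) = 2692802742$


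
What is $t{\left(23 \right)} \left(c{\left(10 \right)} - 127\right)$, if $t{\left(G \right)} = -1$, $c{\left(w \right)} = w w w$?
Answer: $-873$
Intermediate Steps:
$c{\left(w \right)} = w^{3}$ ($c{\left(w \right)} = w^{2} w = w^{3}$)
$t{\left(23 \right)} \left(c{\left(10 \right)} - 127\right) = - (10^{3} - 127) = - (1000 - 127) = \left(-1\right) 873 = -873$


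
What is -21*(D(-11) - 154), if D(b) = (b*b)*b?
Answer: 31185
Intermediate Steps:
D(b) = b**3 (D(b) = b**2*b = b**3)
-21*(D(-11) - 154) = -21*((-11)**3 - 154) = -21*(-1331 - 154) = -21*(-1485) = 31185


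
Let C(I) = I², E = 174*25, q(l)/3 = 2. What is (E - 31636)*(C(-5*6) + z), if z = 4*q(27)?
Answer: -25212264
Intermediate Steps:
q(l) = 6 (q(l) = 3*2 = 6)
E = 4350
z = 24 (z = 4*6 = 24)
(E - 31636)*(C(-5*6) + z) = (4350 - 31636)*((-5*6)² + 24) = -27286*((-30)² + 24) = -27286*(900 + 24) = -27286*924 = -25212264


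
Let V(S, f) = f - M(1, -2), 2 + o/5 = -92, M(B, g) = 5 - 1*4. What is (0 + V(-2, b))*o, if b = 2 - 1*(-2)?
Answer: -1410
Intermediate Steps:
M(B, g) = 1 (M(B, g) = 5 - 4 = 1)
o = -470 (o = -10 + 5*(-92) = -10 - 460 = -470)
b = 4 (b = 2 + 2 = 4)
V(S, f) = -1 + f (V(S, f) = f - 1*1 = f - 1 = -1 + f)
(0 + V(-2, b))*o = (0 + (-1 + 4))*(-470) = (0 + 3)*(-470) = 3*(-470) = -1410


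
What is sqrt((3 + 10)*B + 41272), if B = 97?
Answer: sqrt(42533) ≈ 206.24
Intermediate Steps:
sqrt((3 + 10)*B + 41272) = sqrt((3 + 10)*97 + 41272) = sqrt(13*97 + 41272) = sqrt(1261 + 41272) = sqrt(42533)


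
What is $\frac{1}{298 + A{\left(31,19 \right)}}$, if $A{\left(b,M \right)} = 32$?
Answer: $\frac{1}{330} \approx 0.0030303$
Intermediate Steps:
$\frac{1}{298 + A{\left(31,19 \right)}} = \frac{1}{298 + 32} = \frac{1}{330}$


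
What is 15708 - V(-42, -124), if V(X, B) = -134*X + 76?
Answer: 10004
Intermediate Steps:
V(X, B) = 76 - 134*X
15708 - V(-42, -124) = 15708 - (76 - 134*(-42)) = 15708 - (76 + 5628) = 15708 - 1*5704 = 15708 - 5704 = 10004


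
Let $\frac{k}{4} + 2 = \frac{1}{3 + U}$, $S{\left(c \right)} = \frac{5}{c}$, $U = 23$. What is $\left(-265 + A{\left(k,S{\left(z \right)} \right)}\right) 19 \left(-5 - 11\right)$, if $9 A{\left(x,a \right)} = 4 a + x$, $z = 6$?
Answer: $\frac{28330064}{351} \approx 80712.0$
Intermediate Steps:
$k = - \frac{102}{13}$ ($k = -8 + \frac{4}{3 + 23} = -8 + \frac{4}{26} = -8 + 4 \cdot \frac{1}{26} = -8 + \frac{2}{13} = - \frac{102}{13} \approx -7.8462$)
$A{\left(x,a \right)} = \frac{x}{9} + \frac{4 a}{9}$ ($A{\left(x,a \right)} = \frac{4 a + x}{9} = \frac{x + 4 a}{9} = \frac{x}{9} + \frac{4 a}{9}$)
$\left(-265 + A{\left(k,S{\left(z \right)} \right)}\right) 19 \left(-5 - 11\right) = \left(-265 + \left(\frac{1}{9} \left(- \frac{102}{13}\right) + \frac{4 \cdot \frac{5}{6}}{9}\right)\right) 19 \left(-5 - 11\right) = \left(-265 - \left(\frac{34}{39} - \frac{4 \cdot 5 \cdot \frac{1}{6}}{9}\right)\right) 19 \left(-16\right) = \left(-265 + \left(- \frac{34}{39} + \frac{4}{9} \cdot \frac{5}{6}\right)\right) \left(-304\right) = \left(-265 + \left(- \frac{34}{39} + \frac{10}{27}\right)\right) \left(-304\right) = \left(-265 - \frac{176}{351}\right) \left(-304\right) = \left(- \frac{93191}{351}\right) \left(-304\right) = \frac{28330064}{351}$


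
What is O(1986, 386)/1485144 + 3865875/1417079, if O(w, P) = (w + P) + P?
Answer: 2872644682441/1052283187188 ≈ 2.7299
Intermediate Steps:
O(w, P) = w + 2*P (O(w, P) = (P + w) + P = w + 2*P)
O(1986, 386)/1485144 + 3865875/1417079 = (1986 + 2*386)/1485144 + 3865875/1417079 = (1986 + 772)*(1/1485144) + 3865875*(1/1417079) = 2758*(1/1485144) + 3865875/1417079 = 1379/742572 + 3865875/1417079 = 2872644682441/1052283187188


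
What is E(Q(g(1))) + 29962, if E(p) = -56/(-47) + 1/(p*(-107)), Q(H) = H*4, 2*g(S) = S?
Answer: 301369733/10058 ≈ 29963.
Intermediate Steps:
g(S) = S/2
Q(H) = 4*H
E(p) = 56/47 - 1/(107*p) (E(p) = -56*(-1/47) - 1/107/p = 56/47 - 1/(107*p))
E(Q(g(1))) + 29962 = (-47 + 5992*(4*((½)*1)))/(5029*((4*((½)*1)))) + 29962 = (-47 + 5992*(4*(½)))/(5029*((4*(½)))) + 29962 = (1/5029)*(-47 + 5992*2)/2 + 29962 = (1/5029)*(½)*(-47 + 11984) + 29962 = (1/5029)*(½)*11937 + 29962 = 11937/10058 + 29962 = 301369733/10058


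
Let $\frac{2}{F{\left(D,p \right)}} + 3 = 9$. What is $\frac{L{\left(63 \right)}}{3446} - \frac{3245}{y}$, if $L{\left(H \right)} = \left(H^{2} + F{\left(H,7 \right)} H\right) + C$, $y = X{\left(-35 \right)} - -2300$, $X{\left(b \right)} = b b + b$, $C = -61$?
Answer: $\frac{126497}{601327} \approx 0.21036$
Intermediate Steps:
$F{\left(D,p \right)} = \frac{1}{3}$ ($F{\left(D,p \right)} = \frac{2}{-3 + 9} = \frac{2}{6} = 2 \cdot \frac{1}{6} = \frac{1}{3}$)
$X{\left(b \right)} = b + b^{2}$ ($X{\left(b \right)} = b^{2} + b = b + b^{2}$)
$y = 3490$ ($y = - 35 \left(1 - 35\right) - -2300 = \left(-35\right) \left(-34\right) + 2300 = 1190 + 2300 = 3490$)
$L{\left(H \right)} = -61 + H^{2} + \frac{H}{3}$ ($L{\left(H \right)} = \left(H^{2} + \frac{H}{3}\right) - 61 = -61 + H^{2} + \frac{H}{3}$)
$\frac{L{\left(63 \right)}}{3446} - \frac{3245}{y} = \frac{-61 + 63^{2} + \frac{1}{3} \cdot 63}{3446} - \frac{3245}{3490} = \left(-61 + 3969 + 21\right) \frac{1}{3446} - \frac{649}{698} = 3929 \cdot \frac{1}{3446} - \frac{649}{698} = \frac{3929}{3446} - \frac{649}{698} = \frac{126497}{601327}$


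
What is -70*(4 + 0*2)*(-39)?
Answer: 10920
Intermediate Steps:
-70*(4 + 0*2)*(-39) = -70*(4 + 0)*(-39) = -70*4*(-39) = -280*(-39) = 10920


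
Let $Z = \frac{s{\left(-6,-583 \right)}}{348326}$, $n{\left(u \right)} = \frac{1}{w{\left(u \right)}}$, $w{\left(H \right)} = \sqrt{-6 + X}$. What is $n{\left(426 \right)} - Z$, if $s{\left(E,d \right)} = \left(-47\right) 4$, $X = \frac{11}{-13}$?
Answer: $\frac{94}{174163} - \frac{i \sqrt{1157}}{89} \approx 0.00053972 - 0.38219 i$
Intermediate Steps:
$X = - \frac{11}{13}$ ($X = 11 \left(- \frac{1}{13}\right) = - \frac{11}{13} \approx -0.84615$)
$s{\left(E,d \right)} = -188$
$w{\left(H \right)} = \frac{i \sqrt{1157}}{13}$ ($w{\left(H \right)} = \sqrt{-6 - \frac{11}{13}} = \sqrt{- \frac{89}{13}} = \frac{i \sqrt{1157}}{13}$)
$n{\left(u \right)} = - \frac{i \sqrt{1157}}{89}$ ($n{\left(u \right)} = \frac{1}{\frac{1}{13} i \sqrt{1157}} = - \frac{i \sqrt{1157}}{89}$)
$Z = - \frac{94}{174163}$ ($Z = - \frac{188}{348326} = \left(-188\right) \frac{1}{348326} = - \frac{94}{174163} \approx -0.00053972$)
$n{\left(426 \right)} - Z = - \frac{i \sqrt{1157}}{89} - - \frac{94}{174163} = - \frac{i \sqrt{1157}}{89} + \frac{94}{174163} = \frac{94}{174163} - \frac{i \sqrt{1157}}{89}$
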